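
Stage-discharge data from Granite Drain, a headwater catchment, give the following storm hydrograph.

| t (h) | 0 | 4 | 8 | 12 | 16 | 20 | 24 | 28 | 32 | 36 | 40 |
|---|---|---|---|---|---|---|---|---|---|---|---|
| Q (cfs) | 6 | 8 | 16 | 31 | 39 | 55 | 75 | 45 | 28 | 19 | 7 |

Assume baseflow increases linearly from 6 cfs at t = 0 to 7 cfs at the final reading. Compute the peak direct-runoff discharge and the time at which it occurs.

Subtracting baseflow gives direct-runoff ordinates: 0.00, 1.90, 9.80, 24.70, 32.60, 48.50, 68.40, 38.30, 21.20, 12.10, 0.00 cfs.
The maximum is 68.40 cfs, occurring at the reading for t = 24 h.

Q_p = 68.40 cfs at t = 24 h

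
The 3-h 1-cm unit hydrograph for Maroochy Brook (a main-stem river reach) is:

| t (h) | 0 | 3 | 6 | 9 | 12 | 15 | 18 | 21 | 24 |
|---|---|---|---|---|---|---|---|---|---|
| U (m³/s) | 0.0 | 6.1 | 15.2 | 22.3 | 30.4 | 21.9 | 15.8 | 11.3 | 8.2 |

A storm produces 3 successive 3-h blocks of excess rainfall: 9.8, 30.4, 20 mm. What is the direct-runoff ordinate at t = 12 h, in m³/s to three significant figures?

By discrete convolution, Q_j = Σ (P_i / 10 mm) · U_{j−i}.
At t = 12 h (j=4): Q = (9.8/10)·30.4 + (30.4/10)·22.3 + (20/10)·15.2 = 128 m³/s.

Q ≈ 128 m³/s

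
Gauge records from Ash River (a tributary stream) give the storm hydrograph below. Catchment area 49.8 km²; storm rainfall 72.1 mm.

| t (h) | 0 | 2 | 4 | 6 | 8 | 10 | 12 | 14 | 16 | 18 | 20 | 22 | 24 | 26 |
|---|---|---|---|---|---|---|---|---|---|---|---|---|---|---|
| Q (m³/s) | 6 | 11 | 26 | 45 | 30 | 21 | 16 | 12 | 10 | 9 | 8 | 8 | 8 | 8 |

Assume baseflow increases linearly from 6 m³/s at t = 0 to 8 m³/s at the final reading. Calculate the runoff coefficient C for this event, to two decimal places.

ΣQ_DR = 120.0 m³/s; V = ΣQ_DR·Δt = 8.640 × 10^5 m³.
Runoff depth d = V / A = 17.35 mm.
C = d / P = 17.35 / 72.1 = 0.24.

C ≈ 0.24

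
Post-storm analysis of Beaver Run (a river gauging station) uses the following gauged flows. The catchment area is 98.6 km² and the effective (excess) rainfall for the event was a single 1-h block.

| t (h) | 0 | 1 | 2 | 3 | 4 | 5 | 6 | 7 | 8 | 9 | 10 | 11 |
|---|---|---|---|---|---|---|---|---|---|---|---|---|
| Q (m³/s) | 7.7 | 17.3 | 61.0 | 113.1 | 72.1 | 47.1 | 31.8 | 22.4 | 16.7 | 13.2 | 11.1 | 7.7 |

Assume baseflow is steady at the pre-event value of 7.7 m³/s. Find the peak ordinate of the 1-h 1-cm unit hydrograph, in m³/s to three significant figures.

Direct runoff: 0.0, 9.6, 53.3, 105.4, 64.4, 39.4, 24.1, 14.7, 9.0, 5.5, 3.4, 0.0 m³/s; ΣQ_DR = 328.8 m³/s, peak = 105.4 m³/s.
Runoff depth d = ΣQ_DR·Δt / A = 328.8 × 3600 / (98.6 km²) = 12.00 mm.
The 1-cm UH is the DRH scaled by (10 mm)/d, so U_p = 105.4 × 10/12.00 = 87.8 m³/s.

U_p ≈ 87.8 m³/s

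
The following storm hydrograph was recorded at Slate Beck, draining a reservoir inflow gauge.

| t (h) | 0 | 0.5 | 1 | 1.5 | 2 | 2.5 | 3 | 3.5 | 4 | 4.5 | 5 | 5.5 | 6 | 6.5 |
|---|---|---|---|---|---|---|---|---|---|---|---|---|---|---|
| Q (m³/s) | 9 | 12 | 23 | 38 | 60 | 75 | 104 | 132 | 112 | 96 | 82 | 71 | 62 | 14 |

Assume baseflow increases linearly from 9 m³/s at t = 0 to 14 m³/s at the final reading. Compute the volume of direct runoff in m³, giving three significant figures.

Direct-runoff ordinates (Q − Q_b): 0.00, 2.62, 13.23, 27.85, 49.46, 64.08, 92.69, 120.31, 99.92, 83.54, 69.15, 57.77, 48.38, 0.00 m³/s.
ΣQ_DR = 729.0 m³/s.
With Δt = 0.5 h = 1800 s, V = ΣQ_DR · Δt = 729.0 × 1800 = 1.31 × 10^6 m³.

V ≈ 1.31 × 10^6 m³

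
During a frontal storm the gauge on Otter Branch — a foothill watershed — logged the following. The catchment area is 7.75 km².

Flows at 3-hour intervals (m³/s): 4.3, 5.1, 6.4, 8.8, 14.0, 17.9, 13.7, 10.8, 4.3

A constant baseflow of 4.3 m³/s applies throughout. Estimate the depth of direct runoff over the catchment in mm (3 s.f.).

Direct runoff: 0.0, 0.8, 2.1, 4.5, 9.7, 13.6, 9.4, 6.5, 0.0 m³/s; ΣQ_DR = 46.60 m³/s.
V = ΣQ_DR · Δt = 46.60 × 10800 s = 5.033 × 10^5 m³.
Over A = 7.75 km², depth = V / A = 64.9 mm.

d ≈ 64.9 mm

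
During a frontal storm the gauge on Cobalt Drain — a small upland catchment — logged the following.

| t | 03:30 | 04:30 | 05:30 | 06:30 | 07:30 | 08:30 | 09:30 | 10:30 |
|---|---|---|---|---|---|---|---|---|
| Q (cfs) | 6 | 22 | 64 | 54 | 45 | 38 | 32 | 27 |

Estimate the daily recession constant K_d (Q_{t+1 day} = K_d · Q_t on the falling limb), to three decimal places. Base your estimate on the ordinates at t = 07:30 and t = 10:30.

K_d ≈ 0.017

Between t = 07:30 and t = 10:30 the flow falls from 45 to 27 cfs over 3×1 h = 3 h.
Per-interval ratio K = (27/45)^(1/3) = 0.8434; K_d = K^(24/1) = 0.017.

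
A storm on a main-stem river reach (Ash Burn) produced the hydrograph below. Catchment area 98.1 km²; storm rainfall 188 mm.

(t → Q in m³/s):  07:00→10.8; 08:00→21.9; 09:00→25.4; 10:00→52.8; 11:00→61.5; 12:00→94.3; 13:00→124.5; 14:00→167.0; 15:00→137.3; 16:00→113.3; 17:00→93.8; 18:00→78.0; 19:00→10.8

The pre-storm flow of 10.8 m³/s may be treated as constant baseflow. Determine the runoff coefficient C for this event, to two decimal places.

ΣQ_DR = 851.0 m³/s; V = ΣQ_DR·Δt = 3.064 × 10^6 m³.
Runoff depth d = V / A = 31.23 mm.
C = d / P = 31.23 / 188 = 0.17.

C ≈ 0.17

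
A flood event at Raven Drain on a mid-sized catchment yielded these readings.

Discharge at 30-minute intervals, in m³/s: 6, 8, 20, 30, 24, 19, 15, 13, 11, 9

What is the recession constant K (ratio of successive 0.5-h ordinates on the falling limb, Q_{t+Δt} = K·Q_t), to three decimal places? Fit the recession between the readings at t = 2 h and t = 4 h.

Using the recession-limb readings at t = 2 h and t = 4 h: Q falls from 24 to 11 m³/s over 4 intervals.
K = (Q₂/Q₁)^(1/4) = (11/24)^(1/4) = 0.823.

K ≈ 0.823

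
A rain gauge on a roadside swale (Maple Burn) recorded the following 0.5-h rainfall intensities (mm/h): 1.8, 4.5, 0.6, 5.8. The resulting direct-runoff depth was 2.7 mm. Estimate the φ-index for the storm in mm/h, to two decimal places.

Only the 2 blocks with intensity above φ contribute runoff: 4.5, 5.8 mm/h.
Σ(I−φ)·Δt = d  ⇒  (4.5+5.8 − 2φ)·0.5 = 2.7
φ = (10.30 − 2.7/0.5) / 2 = 2.45 mm/h.

φ ≈ 2.45 mm/h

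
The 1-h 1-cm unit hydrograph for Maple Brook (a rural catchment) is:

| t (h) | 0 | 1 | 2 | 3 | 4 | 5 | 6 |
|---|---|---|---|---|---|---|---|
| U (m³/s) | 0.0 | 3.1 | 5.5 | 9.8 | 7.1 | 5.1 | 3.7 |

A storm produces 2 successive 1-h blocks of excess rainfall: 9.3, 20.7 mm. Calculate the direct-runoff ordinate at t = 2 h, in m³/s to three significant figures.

By discrete convolution, Q_j = Σ (P_i / 10 mm) · U_{j−i}.
At t = 2 h (j=2): Q = (9.3/10)·5.5 + (20.7/10)·3.1 = 11.5 m³/s.

Q ≈ 11.5 m³/s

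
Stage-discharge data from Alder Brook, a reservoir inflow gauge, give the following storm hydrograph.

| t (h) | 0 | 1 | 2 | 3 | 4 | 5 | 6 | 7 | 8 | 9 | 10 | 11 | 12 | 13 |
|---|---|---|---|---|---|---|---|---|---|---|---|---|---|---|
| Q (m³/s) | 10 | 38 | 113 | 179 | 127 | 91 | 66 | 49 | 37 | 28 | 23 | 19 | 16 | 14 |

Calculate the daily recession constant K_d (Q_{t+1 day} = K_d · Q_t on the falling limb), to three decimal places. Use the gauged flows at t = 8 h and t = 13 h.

K_d ≈ 0.009

Between t = 8 h and t = 13 h the flow falls from 37 to 14 m³/s over 5×1 h = 5 h.
Per-interval ratio K = (14/37)^(1/5) = 0.8234; K_d = K^(24/1) = 0.009.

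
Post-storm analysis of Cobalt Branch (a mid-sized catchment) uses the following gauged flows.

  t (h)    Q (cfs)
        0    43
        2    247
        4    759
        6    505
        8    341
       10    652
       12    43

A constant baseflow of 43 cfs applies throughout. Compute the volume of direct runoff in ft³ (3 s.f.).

V ≈ 1.65 × 10^7 ft³

Direct-runoff ordinates (Q − Q_b): 0.0, 204.0, 716.0, 462.0, 298.0, 609.0, 0.0 cfs.
ΣQ_DR = 2289 cfs.
With Δt = 2 h = 7200 s, V = ΣQ_DR · Δt = 2289 × 7200 = 1.65 × 10^7 ft³.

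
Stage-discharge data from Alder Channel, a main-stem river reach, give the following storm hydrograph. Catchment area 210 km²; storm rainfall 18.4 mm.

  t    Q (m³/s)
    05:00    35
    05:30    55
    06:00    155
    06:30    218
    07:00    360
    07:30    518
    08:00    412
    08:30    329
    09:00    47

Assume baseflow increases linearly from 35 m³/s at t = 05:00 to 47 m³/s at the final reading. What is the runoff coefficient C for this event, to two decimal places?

C ≈ 0.82

ΣQ_DR = 1760 m³/s; V = ΣQ_DR·Δt = 3.168 × 10^6 m³.
Runoff depth d = V / A = 15.09 mm.
C = d / P = 15.09 / 18.4 = 0.82.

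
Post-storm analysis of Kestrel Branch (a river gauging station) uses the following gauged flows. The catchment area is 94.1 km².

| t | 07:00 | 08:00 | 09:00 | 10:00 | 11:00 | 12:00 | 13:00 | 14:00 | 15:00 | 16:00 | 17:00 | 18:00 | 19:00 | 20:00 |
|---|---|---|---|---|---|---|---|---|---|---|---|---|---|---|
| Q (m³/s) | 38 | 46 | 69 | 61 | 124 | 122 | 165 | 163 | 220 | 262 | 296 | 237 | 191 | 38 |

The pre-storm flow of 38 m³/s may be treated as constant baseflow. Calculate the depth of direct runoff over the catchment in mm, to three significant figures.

Direct runoff: 0.0, 8.0, 31.0, 23.0, 86.0, 84.0, 127.0, 125.0, 182.0, 224.0, 258.0, 199.0, 153.0, 0.0 m³/s; ΣQ_DR = 1500 m³/s.
V = ΣQ_DR · Δt = 1500 × 3600 s = 5.400 × 10^6 m³.
Over A = 94.1 km², depth = V / A = 57.4 mm.

d ≈ 57.4 mm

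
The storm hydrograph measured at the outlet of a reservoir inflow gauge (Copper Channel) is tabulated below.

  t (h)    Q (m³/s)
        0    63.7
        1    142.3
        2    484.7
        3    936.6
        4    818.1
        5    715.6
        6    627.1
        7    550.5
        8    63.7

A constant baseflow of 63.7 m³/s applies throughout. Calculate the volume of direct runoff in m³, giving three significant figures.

V ≈ 1.38 × 10^7 m³

Direct-runoff ordinates (Q − Q_b): 0.0, 78.6, 421.0, 872.9, 754.4, 651.9, 563.4, 486.8, 0.0 m³/s.
ΣQ_DR = 3829 m³/s.
With Δt = 1 h = 3600 s, V = ΣQ_DR · Δt = 3829 × 3600 = 1.38 × 10^7 m³.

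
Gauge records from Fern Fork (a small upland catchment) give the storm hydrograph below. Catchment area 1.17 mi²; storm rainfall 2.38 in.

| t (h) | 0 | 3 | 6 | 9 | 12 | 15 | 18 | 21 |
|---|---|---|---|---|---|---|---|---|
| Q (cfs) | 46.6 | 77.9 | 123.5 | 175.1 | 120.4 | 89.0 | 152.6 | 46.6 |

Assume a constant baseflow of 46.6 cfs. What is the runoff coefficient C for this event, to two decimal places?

C ≈ 0.77

ΣQ_DR = 458.9 cfs; V = ΣQ_DR·Δt = 4.956 × 10^6 ft³.
Runoff depth d = V / A = 1.823 in.
C = d / P = 1.823 / 2.38 = 0.77.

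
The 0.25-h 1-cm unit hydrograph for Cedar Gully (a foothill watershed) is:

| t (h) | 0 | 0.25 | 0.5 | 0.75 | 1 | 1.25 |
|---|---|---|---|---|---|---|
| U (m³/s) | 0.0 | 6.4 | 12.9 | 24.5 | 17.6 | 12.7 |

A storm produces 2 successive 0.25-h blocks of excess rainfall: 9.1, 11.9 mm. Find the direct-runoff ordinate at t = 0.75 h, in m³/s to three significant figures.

Q ≈ 37.6 m³/s

By discrete convolution, Q_j = Σ (P_i / 10 mm) · U_{j−i}.
At t = 0.75 h (j=3): Q = (9.1/10)·24.5 + (11.9/10)·12.9 = 37.6 m³/s.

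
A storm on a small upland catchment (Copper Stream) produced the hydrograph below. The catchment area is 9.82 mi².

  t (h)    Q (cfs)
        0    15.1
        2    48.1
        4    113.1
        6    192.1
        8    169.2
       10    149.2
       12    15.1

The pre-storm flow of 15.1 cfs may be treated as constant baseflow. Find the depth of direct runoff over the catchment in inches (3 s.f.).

d ≈ 0.188 in

Direct runoff: 0.0, 33.0, 98.0, 177.0, 154.1, 134.1, 0.0 cfs; ΣQ_DR = 596.2 cfs.
V = ΣQ_DR · Δt = 596.2 × 7200 s = 4.293 × 10^6 ft³.
Over A = 9.82 mi², depth = V / A = 0.188 in.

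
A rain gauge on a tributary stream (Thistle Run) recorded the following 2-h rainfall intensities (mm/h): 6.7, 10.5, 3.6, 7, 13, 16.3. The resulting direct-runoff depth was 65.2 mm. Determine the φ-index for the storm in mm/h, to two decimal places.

Only the 5 blocks with intensity above φ contribute runoff: 6.7, 10.5, 7, 13, 16.3 mm/h.
Σ(I−φ)·Δt = d  ⇒  (6.7+10.5+7+13+16.3 − 5φ)·2 = 65.2
φ = (53.50 − 65.2/2) / 5 = 4.18 mm/h.

φ ≈ 4.18 mm/h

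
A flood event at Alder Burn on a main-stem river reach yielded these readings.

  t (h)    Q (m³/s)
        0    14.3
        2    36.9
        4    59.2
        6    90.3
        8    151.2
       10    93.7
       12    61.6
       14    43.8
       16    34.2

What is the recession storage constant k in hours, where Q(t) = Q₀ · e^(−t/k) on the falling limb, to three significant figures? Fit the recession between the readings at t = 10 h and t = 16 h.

k ≈ 5.95 h

On the falling limb, Q drops from 93.7 to 34.2 m³/s between t = 10 h and t = 16 h (Δt = 6 h).
k = −Δt / ln(Q₂/Q₁) = −6 / ln(34.2/93.7) = 5.95 h.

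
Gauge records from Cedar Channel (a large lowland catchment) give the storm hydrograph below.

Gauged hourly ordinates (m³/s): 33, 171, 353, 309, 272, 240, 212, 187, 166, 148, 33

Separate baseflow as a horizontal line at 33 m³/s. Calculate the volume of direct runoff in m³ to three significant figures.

Direct-runoff ordinates (Q − Q_b): 0.0, 138.0, 320.0, 276.0, 239.0, 207.0, 179.0, 154.0, 133.0, 115.0, 0.0 m³/s.
ΣQ_DR = 1761 m³/s.
With Δt = 1 h = 3600 s, V = ΣQ_DR · Δt = 1761 × 3600 = 6.34 × 10^6 m³.

V ≈ 6.34 × 10^6 m³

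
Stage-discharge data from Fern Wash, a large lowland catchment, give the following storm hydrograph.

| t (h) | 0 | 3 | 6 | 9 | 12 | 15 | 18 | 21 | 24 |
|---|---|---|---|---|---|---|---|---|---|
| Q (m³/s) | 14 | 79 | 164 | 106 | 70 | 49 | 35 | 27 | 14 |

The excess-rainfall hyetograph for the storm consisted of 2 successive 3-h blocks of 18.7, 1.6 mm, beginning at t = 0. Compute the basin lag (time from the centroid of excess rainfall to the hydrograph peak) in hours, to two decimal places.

t_L ≈ 4.26 h

Centroid of excess rainfall: t_c = Σ P_i·t̄_i / ΣP_i = 1.7365 h (block centres at 1.5, 4.5 h).
Hydrograph peak occurs at t = 6 h, so basin lag t_L = 6 − 1.7365 = 4.26 h.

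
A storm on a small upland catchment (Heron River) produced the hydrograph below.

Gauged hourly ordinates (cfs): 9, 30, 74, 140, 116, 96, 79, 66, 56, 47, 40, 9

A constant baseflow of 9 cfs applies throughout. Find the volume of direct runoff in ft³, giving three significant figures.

V ≈ 2.35 × 10^6 ft³

Direct-runoff ordinates (Q − Q_b): 0.0, 21.0, 65.0, 131.0, 107.0, 87.0, 70.0, 57.0, 47.0, 38.0, 31.0, 0.0 cfs.
ΣQ_DR = 654.0 cfs.
With Δt = 1 h = 3600 s, V = ΣQ_DR · Δt = 654.0 × 3600 = 2.35 × 10^6 ft³.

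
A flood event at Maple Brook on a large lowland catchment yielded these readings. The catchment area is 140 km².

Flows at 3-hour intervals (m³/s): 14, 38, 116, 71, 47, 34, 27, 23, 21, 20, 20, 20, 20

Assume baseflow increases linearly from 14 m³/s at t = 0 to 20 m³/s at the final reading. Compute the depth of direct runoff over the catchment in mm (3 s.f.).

d ≈ 19.3 mm

Direct runoff: 0.00, 23.50, 101.00, 55.50, 31.00, 17.50, 10.00, 5.50, 3.00, 1.50, 1.00, 0.50, 0.00 m³/s; ΣQ_DR = 250.0 m³/s.
V = ΣQ_DR · Δt = 250.0 × 10800 s = 2.700 × 10^6 m³.
Over A = 140 km², depth = V / A = 19.3 mm.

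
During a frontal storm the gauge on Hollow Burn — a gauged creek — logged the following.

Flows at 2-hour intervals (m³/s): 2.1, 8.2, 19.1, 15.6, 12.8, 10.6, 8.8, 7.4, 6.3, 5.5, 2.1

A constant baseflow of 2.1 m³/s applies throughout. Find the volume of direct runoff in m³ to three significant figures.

Direct-runoff ordinates (Q − Q_b): 0.0, 6.1, 17.0, 13.5, 10.7, 8.5, 6.7, 5.3, 4.2, 3.4, 0.0 m³/s.
ΣQ_DR = 75.40 m³/s.
With Δt = 2 h = 7200 s, V = ΣQ_DR · Δt = 75.40 × 7200 = 5.43 × 10^5 m³.

V ≈ 5.43 × 10^5 m³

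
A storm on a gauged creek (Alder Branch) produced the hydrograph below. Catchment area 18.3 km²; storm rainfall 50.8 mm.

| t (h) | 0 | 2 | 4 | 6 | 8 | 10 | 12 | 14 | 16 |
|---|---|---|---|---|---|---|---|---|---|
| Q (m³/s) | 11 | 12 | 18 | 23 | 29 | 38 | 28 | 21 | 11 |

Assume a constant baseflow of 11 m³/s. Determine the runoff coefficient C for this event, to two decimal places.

ΣQ_DR = 92.00 m³/s; V = ΣQ_DR·Δt = 6.624 × 10^5 m³.
Runoff depth d = V / A = 36.20 mm.
C = d / P = 36.20 / 50.8 = 0.71.

C ≈ 0.71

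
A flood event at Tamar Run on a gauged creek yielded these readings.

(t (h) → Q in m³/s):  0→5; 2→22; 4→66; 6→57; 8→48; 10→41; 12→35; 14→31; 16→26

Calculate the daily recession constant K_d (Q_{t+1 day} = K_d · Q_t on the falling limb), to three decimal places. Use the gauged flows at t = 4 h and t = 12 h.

K_d ≈ 0.149

Between t = 4 h and t = 12 h the flow falls from 66 to 35 m³/s over 4×2 h = 8 h.
Per-interval ratio K = (35/66)^(1/4) = 0.8534; K_d = K^(24/2) = 0.149.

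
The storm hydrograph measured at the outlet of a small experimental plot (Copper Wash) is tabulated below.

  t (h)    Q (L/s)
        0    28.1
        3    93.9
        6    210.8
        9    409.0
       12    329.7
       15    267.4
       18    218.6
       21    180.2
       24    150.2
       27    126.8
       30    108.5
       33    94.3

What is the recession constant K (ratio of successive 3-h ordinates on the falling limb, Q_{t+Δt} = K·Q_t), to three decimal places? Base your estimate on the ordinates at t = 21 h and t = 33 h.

K ≈ 0.851

Using the recession-limb readings at t = 21 h and t = 33 h: Q falls from 180.2 to 94.3 L/s over 4 intervals.
K = (Q₂/Q₁)^(1/4) = (94.3/180.2)^(1/4) = 0.851.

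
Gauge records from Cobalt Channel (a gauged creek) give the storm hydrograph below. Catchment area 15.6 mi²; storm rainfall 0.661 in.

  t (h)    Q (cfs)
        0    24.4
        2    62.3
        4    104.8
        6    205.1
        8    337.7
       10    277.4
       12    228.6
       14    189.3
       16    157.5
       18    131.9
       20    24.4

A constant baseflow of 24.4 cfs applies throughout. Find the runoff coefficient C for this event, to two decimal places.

C ≈ 0.44

ΣQ_DR = 1475 cfs; V = ΣQ_DR·Δt = 1.062 × 10^7 ft³.
Runoff depth d = V / A = 0.2930 in.
C = d / P = 0.2930 / 0.661 = 0.44.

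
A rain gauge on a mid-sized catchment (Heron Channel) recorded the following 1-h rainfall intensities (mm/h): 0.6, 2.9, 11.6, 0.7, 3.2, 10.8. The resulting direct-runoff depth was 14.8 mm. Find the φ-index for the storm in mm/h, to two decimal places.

φ ≈ 3.80 mm/h

Only the 2 blocks with intensity above φ contribute runoff: 11.6, 10.8 mm/h.
Σ(I−φ)·Δt = d  ⇒  (11.6+10.8 − 2φ)·1 = 14.8
φ = (22.40 − 14.8/1) / 2 = 3.80 mm/h.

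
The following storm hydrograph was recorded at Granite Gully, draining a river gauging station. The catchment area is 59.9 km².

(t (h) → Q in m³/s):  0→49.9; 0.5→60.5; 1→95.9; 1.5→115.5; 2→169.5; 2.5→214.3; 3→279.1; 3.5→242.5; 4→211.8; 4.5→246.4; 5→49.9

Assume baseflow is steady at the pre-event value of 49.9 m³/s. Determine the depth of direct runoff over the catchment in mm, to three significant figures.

Direct runoff: 0.0, 10.6, 46.0, 65.6, 119.6, 164.4, 229.2, 192.6, 161.9, 196.5, 0.0 m³/s; ΣQ_DR = 1186 m³/s.
V = ΣQ_DR · Δt = 1186 × 1800 s = 2.136 × 10^6 m³.
Over A = 59.9 km², depth = V / A = 35.7 mm.

d ≈ 35.7 mm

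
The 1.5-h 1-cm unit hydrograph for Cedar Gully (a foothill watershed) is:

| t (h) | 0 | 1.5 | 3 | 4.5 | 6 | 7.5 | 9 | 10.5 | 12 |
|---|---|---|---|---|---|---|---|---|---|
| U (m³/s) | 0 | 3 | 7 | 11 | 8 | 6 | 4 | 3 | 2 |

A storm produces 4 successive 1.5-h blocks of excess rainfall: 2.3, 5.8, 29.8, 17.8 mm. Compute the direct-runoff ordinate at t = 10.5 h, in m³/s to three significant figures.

By discrete convolution, Q_j = Σ (P_i / 10 mm) · U_{j−i}.
At t = 10.5 h (j=7): Q = (2.3/10)·3 + (5.8/10)·4 + (29.8/10)·6 + (17.8/10)·8 = 35.1 m³/s.

Q ≈ 35.1 m³/s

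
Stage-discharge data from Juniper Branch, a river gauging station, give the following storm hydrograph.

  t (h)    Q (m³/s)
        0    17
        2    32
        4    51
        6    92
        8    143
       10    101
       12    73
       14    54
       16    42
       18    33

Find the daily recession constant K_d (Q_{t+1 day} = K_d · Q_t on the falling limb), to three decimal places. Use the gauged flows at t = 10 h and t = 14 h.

Between t = 10 h and t = 14 h the flow falls from 101 to 54 m³/s over 2×2 h = 4 h.
Per-interval ratio K = (54/101)^(1/2) = 0.7312; K_d = K^(24/2) = 0.023.

K_d ≈ 0.023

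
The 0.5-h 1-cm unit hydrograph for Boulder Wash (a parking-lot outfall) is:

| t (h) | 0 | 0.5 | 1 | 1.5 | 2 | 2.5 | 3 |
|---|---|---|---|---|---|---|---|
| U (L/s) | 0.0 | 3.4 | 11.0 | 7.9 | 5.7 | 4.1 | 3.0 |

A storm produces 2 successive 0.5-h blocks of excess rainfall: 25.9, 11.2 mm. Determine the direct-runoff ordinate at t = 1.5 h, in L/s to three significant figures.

Q ≈ 32.8 L/s

By discrete convolution, Q_j = Σ (P_i / 10 mm) · U_{j−i}.
At t = 1.5 h (j=3): Q = (25.9/10)·7.9 + (11.2/10)·11.0 = 32.8 L/s.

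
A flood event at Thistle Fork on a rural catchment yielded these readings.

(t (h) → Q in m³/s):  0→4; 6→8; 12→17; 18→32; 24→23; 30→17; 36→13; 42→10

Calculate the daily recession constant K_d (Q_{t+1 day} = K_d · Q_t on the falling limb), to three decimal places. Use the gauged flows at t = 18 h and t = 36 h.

K_d ≈ 0.301

Between t = 18 h and t = 36 h the flow falls from 32 to 13 m³/s over 3×6 h = 18 h.
Per-interval ratio K = (13/32)^(1/3) = 0.7406; K_d = K^(24/6) = 0.301.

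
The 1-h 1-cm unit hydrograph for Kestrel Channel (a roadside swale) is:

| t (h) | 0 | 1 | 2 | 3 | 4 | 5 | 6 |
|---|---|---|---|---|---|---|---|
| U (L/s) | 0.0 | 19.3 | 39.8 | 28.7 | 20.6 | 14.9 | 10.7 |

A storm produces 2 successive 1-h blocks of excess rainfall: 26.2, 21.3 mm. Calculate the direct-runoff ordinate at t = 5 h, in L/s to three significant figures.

Q ≈ 82.9 L/s

By discrete convolution, Q_j = Σ (P_i / 10 mm) · U_{j−i}.
At t = 5 h (j=5): Q = (26.2/10)·14.9 + (21.3/10)·20.6 = 82.9 L/s.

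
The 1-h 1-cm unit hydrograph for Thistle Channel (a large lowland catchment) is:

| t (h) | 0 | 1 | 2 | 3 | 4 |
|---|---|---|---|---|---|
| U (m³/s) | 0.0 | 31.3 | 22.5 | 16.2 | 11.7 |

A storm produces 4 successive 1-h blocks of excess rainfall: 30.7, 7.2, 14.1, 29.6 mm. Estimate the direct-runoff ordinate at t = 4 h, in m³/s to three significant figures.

Q ≈ 172 m³/s

By discrete convolution, Q_j = Σ (P_i / 10 mm) · U_{j−i}.
At t = 4 h (j=4): Q = (30.7/10)·11.7 + (7.2/10)·16.2 + (14.1/10)·22.5 + (29.6/10)·31.3 = 172 m³/s.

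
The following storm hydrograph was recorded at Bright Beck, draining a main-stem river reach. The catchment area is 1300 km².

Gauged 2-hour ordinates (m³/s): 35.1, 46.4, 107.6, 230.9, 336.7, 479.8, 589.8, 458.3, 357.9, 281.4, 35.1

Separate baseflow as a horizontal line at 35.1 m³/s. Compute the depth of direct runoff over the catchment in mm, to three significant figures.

Direct runoff: 0.0, 11.3, 72.5, 195.8, 301.6, 444.7, 554.7, 423.2, 322.8, 246.3, 0.0 m³/s; ΣQ_DR = 2573 m³/s.
V = ΣQ_DR · Δt = 2573 × 7200 s = 1.852 × 10^7 m³.
Over A = 1300 km², depth = V / A = 14.2 mm.

d ≈ 14.2 mm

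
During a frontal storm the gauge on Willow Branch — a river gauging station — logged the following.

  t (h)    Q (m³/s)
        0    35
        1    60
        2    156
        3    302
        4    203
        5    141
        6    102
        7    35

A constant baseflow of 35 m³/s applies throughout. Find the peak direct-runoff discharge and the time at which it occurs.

Subtracting baseflow gives direct-runoff ordinates: 0.0, 25.0, 121.0, 267.0, 168.0, 106.0, 67.0, 0.0 m³/s.
The maximum is 267.0 m³/s, occurring at the reading for t = 3 h.

Q_p = 267.0 m³/s at t = 3 h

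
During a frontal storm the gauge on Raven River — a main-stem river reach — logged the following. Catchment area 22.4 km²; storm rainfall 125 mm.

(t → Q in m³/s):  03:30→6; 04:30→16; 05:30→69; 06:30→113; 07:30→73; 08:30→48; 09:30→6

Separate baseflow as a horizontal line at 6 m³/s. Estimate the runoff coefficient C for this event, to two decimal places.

ΣQ_DR = 289.0 m³/s; V = ΣQ_DR·Δt = 1.040 × 10^6 m³.
Runoff depth d = V / A = 46.45 mm.
C = d / P = 46.45 / 125 = 0.37.

C ≈ 0.37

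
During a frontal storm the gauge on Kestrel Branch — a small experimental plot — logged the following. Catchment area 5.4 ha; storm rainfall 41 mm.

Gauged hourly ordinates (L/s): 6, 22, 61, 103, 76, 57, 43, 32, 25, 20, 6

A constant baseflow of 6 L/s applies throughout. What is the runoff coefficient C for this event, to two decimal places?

ΣQ_DR = 385.0 L/s; V = ΣQ_DR·Δt = 1.386 × 10^6 L.
Runoff depth d = V / A = 25.67 mm.
C = d / P = 25.67 / 41 = 0.63.

C ≈ 0.63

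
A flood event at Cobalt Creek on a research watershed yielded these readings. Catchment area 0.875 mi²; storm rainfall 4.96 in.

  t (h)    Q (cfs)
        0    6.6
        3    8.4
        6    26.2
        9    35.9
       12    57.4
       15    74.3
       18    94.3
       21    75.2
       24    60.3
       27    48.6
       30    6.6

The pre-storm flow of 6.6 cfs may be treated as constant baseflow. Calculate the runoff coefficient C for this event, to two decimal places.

C ≈ 0.45

ΣQ_DR = 421.2 cfs; V = ΣQ_DR·Δt = 4.549 × 10^6 ft³.
Runoff depth d = V / A = 2.238 in.
C = d / P = 2.238 / 4.96 = 0.45.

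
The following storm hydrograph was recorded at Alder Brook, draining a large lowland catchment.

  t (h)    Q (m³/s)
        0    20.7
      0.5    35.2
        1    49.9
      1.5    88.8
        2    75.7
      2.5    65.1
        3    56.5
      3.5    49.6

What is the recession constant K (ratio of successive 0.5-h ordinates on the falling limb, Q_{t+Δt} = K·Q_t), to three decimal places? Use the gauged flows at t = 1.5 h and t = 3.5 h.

K ≈ 0.865

Using the recession-limb readings at t = 1.5 h and t = 3.5 h: Q falls from 88.8 to 49.6 m³/s over 4 intervals.
K = (Q₂/Q₁)^(1/4) = (49.6/88.8)^(1/4) = 0.865.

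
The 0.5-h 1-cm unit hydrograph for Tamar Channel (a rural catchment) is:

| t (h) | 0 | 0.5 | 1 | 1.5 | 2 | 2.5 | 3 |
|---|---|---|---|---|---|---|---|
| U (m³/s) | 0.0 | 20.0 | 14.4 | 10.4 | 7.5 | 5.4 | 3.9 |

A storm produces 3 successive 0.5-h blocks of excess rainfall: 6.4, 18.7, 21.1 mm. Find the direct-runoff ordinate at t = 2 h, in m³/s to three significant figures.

Q ≈ 54.6 m³/s

By discrete convolution, Q_j = Σ (P_i / 10 mm) · U_{j−i}.
At t = 2 h (j=4): Q = (6.4/10)·7.5 + (18.7/10)·10.4 + (21.1/10)·14.4 = 54.6 m³/s.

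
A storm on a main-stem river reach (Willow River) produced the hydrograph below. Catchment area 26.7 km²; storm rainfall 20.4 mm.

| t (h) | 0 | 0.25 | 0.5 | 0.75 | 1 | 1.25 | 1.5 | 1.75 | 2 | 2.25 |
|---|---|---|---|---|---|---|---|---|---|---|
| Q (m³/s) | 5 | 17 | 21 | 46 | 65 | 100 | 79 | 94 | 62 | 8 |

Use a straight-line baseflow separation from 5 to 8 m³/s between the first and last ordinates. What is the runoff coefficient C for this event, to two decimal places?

C ≈ 0.71

ΣQ_DR = 432.0 m³/s; V = ΣQ_DR·Δt = 3.888 × 10^5 m³.
Runoff depth d = V / A = 14.56 mm.
C = d / P = 14.56 / 20.4 = 0.71.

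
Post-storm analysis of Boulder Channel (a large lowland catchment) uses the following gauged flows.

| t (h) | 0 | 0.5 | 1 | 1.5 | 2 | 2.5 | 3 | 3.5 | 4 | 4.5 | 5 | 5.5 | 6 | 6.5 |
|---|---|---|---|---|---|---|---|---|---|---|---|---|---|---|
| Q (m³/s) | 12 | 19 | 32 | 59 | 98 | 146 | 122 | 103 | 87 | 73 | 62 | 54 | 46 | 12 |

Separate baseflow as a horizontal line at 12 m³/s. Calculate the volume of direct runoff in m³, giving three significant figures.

Direct-runoff ordinates (Q − Q_b): 0.0, 7.0, 20.0, 47.0, 86.0, 134.0, 110.0, 91.0, 75.0, 61.0, 50.0, 42.0, 34.0, 0.0 m³/s.
ΣQ_DR = 757.0 m³/s.
With Δt = 0.5 h = 1800 s, V = ΣQ_DR · Δt = 757.0 × 1800 = 1.36 × 10^6 m³.

V ≈ 1.36 × 10^6 m³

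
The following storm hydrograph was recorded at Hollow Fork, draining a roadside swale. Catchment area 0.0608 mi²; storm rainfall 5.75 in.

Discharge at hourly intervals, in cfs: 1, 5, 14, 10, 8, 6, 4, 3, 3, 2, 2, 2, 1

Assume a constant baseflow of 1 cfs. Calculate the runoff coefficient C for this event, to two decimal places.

C ≈ 0.21

ΣQ_DR = 48.00 cfs; V = ΣQ_DR·Δt = 1.728 × 10^5 ft³.
Runoff depth d = V / A = 1.223 in.
C = d / P = 1.223 / 5.75 = 0.21.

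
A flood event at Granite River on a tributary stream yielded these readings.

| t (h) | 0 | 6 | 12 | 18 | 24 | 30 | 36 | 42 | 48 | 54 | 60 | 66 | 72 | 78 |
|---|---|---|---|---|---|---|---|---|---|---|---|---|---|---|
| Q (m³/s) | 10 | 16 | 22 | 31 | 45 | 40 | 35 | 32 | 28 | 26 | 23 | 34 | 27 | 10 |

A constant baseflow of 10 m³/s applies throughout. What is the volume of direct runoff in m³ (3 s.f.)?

Direct-runoff ordinates (Q − Q_b): 0.0, 6.0, 12.0, 21.0, 35.0, 30.0, 25.0, 22.0, 18.0, 16.0, 13.0, 24.0, 17.0, 0.0 m³/s.
ΣQ_DR = 239.0 m³/s.
With Δt = 6 h = 21600 s, V = ΣQ_DR · Δt = 239.0 × 21600 = 5.16 × 10^6 m³.

V ≈ 5.16 × 10^6 m³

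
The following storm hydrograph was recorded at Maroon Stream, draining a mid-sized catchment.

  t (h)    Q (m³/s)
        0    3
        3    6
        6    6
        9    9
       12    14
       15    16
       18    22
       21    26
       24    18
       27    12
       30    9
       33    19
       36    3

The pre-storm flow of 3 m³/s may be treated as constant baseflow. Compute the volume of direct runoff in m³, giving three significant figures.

V ≈ 1.34 × 10^6 m³

Direct-runoff ordinates (Q − Q_b): 0.0, 3.0, 3.0, 6.0, 11.0, 13.0, 19.0, 23.0, 15.0, 9.0, 6.0, 16.0, 0.0 m³/s.
ΣQ_DR = 124.0 m³/s.
With Δt = 3 h = 10800 s, V = ΣQ_DR · Δt = 124.0 × 10800 = 1.34 × 10^6 m³.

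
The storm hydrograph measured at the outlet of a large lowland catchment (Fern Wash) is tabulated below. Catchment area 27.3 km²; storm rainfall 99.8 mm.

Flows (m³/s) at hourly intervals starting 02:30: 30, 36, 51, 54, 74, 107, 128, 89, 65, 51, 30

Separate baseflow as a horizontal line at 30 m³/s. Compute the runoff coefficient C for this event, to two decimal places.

C ≈ 0.51

ΣQ_DR = 385.0 m³/s; V = ΣQ_DR·Δt = 1.386 × 10^6 m³.
Runoff depth d = V / A = 50.77 mm.
C = d / P = 50.77 / 99.8 = 0.51.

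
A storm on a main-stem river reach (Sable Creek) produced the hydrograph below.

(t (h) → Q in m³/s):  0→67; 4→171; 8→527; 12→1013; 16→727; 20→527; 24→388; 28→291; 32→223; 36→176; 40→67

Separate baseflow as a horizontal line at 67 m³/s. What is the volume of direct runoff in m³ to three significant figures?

Direct-runoff ordinates (Q − Q_b): 0.0, 104.0, 460.0, 946.0, 660.0, 460.0, 321.0, 224.0, 156.0, 109.0, 0.0 m³/s.
ΣQ_DR = 3440 m³/s.
With Δt = 4 h = 14400 s, V = ΣQ_DR · Δt = 3440 × 14400 = 4.95 × 10^7 m³.

V ≈ 4.95 × 10^7 m³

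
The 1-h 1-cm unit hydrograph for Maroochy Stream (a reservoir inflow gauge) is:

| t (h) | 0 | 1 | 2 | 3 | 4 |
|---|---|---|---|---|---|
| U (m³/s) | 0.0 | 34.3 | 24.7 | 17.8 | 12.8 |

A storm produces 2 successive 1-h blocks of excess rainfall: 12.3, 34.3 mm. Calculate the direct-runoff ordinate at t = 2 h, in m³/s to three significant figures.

Q ≈ 148 m³/s

By discrete convolution, Q_j = Σ (P_i / 10 mm) · U_{j−i}.
At t = 2 h (j=2): Q = (12.3/10)·24.7 + (34.3/10)·34.3 = 148 m³/s.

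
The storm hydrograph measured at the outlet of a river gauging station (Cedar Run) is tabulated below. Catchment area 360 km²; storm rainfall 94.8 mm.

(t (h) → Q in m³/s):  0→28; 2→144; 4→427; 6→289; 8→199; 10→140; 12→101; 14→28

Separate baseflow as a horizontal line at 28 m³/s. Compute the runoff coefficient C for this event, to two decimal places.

C ≈ 0.24

ΣQ_DR = 1132 m³/s; V = ΣQ_DR·Δt = 8.150 × 10^6 m³.
Runoff depth d = V / A = 22.64 mm.
C = d / P = 22.64 / 94.8 = 0.24.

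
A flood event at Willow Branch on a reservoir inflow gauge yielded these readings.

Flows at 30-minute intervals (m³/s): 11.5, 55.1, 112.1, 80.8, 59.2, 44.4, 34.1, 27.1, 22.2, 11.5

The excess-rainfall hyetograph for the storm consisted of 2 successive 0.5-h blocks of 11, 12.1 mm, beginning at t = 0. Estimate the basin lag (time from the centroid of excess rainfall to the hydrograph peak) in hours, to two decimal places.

t_L ≈ 0.49 h

Centroid of excess rainfall: t_c = Σ P_i·t̄_i / ΣP_i = 0.5119 h (block centres at 0.25, 0.75 h).
Hydrograph peak occurs at t = 1 h, so basin lag t_L = 1 − 0.5119 = 0.49 h.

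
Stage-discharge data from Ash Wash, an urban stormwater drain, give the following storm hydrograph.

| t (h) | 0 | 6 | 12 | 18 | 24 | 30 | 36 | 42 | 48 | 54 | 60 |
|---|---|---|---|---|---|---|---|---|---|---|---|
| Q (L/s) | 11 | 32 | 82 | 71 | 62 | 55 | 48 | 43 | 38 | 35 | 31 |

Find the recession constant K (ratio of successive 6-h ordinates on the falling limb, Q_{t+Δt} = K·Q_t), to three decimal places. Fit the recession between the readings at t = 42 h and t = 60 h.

Using the recession-limb readings at t = 42 h and t = 60 h: Q falls from 43 to 31 L/s over 3 intervals.
K = (Q₂/Q₁)^(1/3) = (31/43)^(1/3) = 0.897.

K ≈ 0.897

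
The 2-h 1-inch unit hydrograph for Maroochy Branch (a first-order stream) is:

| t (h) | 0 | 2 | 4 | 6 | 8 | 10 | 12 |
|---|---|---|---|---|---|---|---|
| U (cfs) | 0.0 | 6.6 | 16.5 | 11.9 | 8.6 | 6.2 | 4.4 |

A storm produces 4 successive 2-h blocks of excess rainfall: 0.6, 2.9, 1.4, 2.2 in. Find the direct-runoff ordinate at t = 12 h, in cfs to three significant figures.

By discrete convolution, Q_j = Σ (P_i / 1 in) · U_{j−i}.
At t = 12 h (j=6): Q = (0.6/1)·4.4 + (2.9/1)·6.2 + (1.4/1)·8.6 + (2.2/1)·11.9 = 58.8 cfs.

Q ≈ 58.8 cfs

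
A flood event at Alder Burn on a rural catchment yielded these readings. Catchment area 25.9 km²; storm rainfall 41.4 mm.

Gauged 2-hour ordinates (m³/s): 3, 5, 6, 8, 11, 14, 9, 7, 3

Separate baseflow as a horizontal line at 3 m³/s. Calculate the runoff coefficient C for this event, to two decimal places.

C ≈ 0.26

ΣQ_DR = 39.00 m³/s; V = ΣQ_DR·Δt = 2.808 × 10^5 m³.
Runoff depth d = V / A = 10.84 mm.
C = d / P = 10.84 / 41.4 = 0.26.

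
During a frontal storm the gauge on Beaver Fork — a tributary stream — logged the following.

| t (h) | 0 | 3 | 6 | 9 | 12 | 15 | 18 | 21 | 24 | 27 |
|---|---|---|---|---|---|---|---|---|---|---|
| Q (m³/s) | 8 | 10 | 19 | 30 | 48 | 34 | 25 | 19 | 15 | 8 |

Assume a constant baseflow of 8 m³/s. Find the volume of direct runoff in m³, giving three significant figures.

V ≈ 1.47 × 10^6 m³

Direct-runoff ordinates (Q − Q_b): 0.0, 2.0, 11.0, 22.0, 40.0, 26.0, 17.0, 11.0, 7.0, 0.0 m³/s.
ΣQ_DR = 136.0 m³/s.
With Δt = 3 h = 10800 s, V = ΣQ_DR · Δt = 136.0 × 10800 = 1.47 × 10^6 m³.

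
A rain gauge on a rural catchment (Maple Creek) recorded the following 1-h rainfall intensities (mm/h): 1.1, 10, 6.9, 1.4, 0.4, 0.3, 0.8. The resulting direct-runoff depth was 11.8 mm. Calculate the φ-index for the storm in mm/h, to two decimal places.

Only the 2 blocks with intensity above φ contribute runoff: 10, 6.9 mm/h.
Σ(I−φ)·Δt = d  ⇒  (10+6.9 − 2φ)·1 = 11.8
φ = (16.90 − 11.8/1) / 2 = 2.55 mm/h.

φ ≈ 2.55 mm/h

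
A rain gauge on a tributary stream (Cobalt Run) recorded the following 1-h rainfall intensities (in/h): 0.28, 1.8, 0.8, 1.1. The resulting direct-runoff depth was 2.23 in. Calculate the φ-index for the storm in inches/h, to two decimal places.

Only the 3 blocks with intensity above φ contribute runoff: 1.8, 0.8, 1.1 in/h.
Σ(I−φ)·Δt = d  ⇒  (1.8+0.8+1.1 − 3φ)·1 = 2.23
φ = (3.700 − 2.23/1) / 3 = 0.49 in/h.

φ ≈ 0.49 in/h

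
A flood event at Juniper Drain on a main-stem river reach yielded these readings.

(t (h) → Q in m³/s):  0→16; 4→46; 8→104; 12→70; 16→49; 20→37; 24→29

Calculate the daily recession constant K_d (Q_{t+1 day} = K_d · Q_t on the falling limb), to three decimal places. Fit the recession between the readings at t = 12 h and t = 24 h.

K_d ≈ 0.172

Between t = 12 h and t = 24 h the flow falls from 70 to 29 m³/s over 3×4 h = 12 h.
Per-interval ratio K = (29/70)^(1/3) = 0.7455; K_d = K^(24/4) = 0.172.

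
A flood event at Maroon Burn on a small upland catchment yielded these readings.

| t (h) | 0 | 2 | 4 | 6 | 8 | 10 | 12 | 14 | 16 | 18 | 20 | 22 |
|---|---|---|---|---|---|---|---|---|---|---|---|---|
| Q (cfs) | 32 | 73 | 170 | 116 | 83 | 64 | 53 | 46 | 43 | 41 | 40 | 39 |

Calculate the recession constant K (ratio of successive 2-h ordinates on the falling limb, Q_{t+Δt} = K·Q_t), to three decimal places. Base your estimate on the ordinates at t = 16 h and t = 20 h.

K ≈ 0.964

Using the recession-limb readings at t = 16 h and t = 20 h: Q falls from 43 to 40 cfs over 2 intervals.
K = (Q₂/Q₁)^(1/2) = (40/43)^(1/2) = 0.964.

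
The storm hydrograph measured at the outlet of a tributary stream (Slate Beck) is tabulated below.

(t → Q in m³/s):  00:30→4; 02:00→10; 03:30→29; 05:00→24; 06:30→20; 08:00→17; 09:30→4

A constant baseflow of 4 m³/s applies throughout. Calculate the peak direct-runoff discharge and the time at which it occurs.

Q_p = 25.0 m³/s at t = 03:30

Subtracting baseflow gives direct-runoff ordinates: 0.0, 6.0, 25.0, 20.0, 16.0, 13.0, 0.0 m³/s.
The maximum is 25.0 m³/s, occurring at the reading for t = 03:30.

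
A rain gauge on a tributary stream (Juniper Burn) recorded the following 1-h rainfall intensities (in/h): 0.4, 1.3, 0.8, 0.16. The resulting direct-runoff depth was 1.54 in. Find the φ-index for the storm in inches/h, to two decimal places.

Only the 3 blocks with intensity above φ contribute runoff: 0.4, 1.3, 0.8 in/h.
Σ(I−φ)·Δt = d  ⇒  (0.4+1.3+0.8 − 3φ)·1 = 1.54
φ = (2.500 − 1.54/1) / 3 = 0.32 in/h.

φ ≈ 0.32 in/h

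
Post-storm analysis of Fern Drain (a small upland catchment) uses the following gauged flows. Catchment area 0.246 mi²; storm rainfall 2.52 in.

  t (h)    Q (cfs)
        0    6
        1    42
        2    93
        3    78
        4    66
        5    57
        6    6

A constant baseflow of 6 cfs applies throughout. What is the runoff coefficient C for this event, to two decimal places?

ΣQ_DR = 306.0 cfs; V = ΣQ_DR·Δt = 1.102 × 10^6 ft³.
Runoff depth d = V / A = 1.928 in.
C = d / P = 1.928 / 2.52 = 0.76.

C ≈ 0.76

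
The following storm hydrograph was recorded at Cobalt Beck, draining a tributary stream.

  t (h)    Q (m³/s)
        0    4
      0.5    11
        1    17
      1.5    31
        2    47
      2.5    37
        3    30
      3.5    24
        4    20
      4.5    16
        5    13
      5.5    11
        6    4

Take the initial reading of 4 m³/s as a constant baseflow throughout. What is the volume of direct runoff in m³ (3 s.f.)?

V ≈ 3.83 × 10^5 m³

Direct-runoff ordinates (Q − Q_b): 0.0, 7.0, 13.0, 27.0, 43.0, 33.0, 26.0, 20.0, 16.0, 12.0, 9.0, 7.0, 0.0 m³/s.
ΣQ_DR = 213.0 m³/s.
With Δt = 0.5 h = 1800 s, V = ΣQ_DR · Δt = 213.0 × 1800 = 3.83 × 10^5 m³.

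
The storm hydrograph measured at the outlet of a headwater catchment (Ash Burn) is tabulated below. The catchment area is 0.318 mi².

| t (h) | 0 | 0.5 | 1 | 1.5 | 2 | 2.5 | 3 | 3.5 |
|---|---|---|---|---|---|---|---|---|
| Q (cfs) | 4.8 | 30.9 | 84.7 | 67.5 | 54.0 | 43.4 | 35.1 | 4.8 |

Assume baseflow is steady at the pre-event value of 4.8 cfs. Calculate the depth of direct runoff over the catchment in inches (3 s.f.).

d ≈ 0.699 in

Direct runoff: 0.0, 26.1, 79.9, 62.7, 49.2, 38.6, 30.3, 0.0 cfs; ΣQ_DR = 286.8 cfs.
V = ΣQ_DR · Δt = 286.8 × 1800 s = 5.162 × 10^5 ft³.
Over A = 0.318 mi², depth = V / A = 0.699 in.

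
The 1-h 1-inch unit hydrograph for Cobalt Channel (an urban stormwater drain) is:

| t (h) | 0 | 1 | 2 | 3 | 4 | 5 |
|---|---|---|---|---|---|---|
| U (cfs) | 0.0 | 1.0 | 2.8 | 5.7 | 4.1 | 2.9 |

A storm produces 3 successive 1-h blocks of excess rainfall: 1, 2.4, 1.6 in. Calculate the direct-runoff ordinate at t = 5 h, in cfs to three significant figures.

Q ≈ 21.9 cfs

By discrete convolution, Q_j = Σ (P_i / 1 in) · U_{j−i}.
At t = 5 h (j=5): Q = (1/1)·2.9 + (2.4/1)·4.1 + (1.6/1)·5.7 = 21.9 cfs.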